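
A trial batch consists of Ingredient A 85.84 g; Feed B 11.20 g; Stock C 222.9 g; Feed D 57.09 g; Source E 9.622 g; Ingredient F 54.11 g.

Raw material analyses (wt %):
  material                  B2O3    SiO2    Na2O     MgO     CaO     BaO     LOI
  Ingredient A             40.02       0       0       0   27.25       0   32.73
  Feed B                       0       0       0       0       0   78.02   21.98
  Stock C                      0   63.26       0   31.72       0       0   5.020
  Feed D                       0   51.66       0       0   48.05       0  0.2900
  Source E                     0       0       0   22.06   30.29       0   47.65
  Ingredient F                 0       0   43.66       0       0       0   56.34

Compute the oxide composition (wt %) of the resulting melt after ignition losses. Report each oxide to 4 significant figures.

Glass mass = 363.8 g (batch 440.8 − LOI 76.98).
Composition: B2O3 9.443%, SiO2 46.87%, Na2O 6.494%, MgO 20.02%, CaO 14.77%, BaO 2.402%

All internal work maintains full precision at all times. In-progress results are displayed rounded to 4 significant digits alongside each step — every reported number carries a single rounding; the derived quantities, which include totals, yield, glass mass, the six compositions, LOI, are re-derived in full float precision, as written in question or answer, from the batch weights on 363.8 g of glass.
Mass of each oxide from the mix:
  B2O3: 85.84·0.4002 = 34.35 g
  SiO2: 222.9·0.6326 + 57.09·0.5166 = 170.5 g
  Na2O: 54.11·0.4366 = 23.62 g
  MgO: 222.9·0.3172 + 9.622·0.2206 = 72.83 g
  CaO: 85.84·0.2725 + 57.09·0.4805 + 9.622·0.3029 = 53.74 g
  BaO: 11.20·0.7802 = 8.738 g
LOI: 85.84·0.3273 + 11.20·0.2198 + 222.9·0.05020 + 57.09·0.002900 + 9.622·0.4765 + 54.11·0.5634 = 76.98 g
Glass mass = batch − LOI = 440.8 − 76.98 = 363.8 g (the oxide masses sum to this)
each wt % is 100 × oxide ÷ glass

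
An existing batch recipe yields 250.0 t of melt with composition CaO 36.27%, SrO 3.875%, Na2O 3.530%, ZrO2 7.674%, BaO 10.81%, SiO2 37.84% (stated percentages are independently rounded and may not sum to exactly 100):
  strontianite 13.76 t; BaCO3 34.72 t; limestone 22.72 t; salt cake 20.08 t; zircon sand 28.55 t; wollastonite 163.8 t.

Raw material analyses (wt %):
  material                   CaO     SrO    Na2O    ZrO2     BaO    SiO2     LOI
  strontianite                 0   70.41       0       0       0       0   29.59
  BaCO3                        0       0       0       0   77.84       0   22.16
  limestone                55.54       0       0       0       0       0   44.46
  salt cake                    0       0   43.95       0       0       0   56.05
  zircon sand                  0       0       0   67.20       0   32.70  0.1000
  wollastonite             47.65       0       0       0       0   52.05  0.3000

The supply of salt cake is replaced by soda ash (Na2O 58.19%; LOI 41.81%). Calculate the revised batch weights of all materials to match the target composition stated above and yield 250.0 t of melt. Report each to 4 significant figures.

Intermediates appear, rounded to 4 significant figures, in the working — full float precision is carried through the solve. Exactly one rounding is applied to every reported number — the derived quantities, including ignition loss, the six compositions, the yield, totals, glass mass, are re-derived using the weight values for 250.0 t of glass at exact precision exactly as shown in the problem or answer text.
The oxide mass targets at 250.0 t melt:
  CaO: 36.27% × 250.0 = 90.68 t
  SrO: 3.875% × 250.0 = 9.688 t
  Na2O: 3.530% × 250.0 = 8.825 t
  ZrO2: 7.674% × 250.0 = 19.18 t
  BaO: 10.81% × 250.0 = 27.02 t
  SiO2: 37.84% × 250.0 = 94.60 t
Verifying the oxide balance using the reported weights, relative to the basis at hand (every target is met by its sum exact up to rounding of places):
  CaO: 22.72·0.5554 + 163.8·0.4765 = 90.67 t (target 90.68 t)
  SrO: 13.76·0.7041 = 9.688 t (target 9.688 t)
  Na2O: 15.17·0.5819 = 8.827 t (target 8.825 t)
  ZrO2: 28.55·0.6720 = 19.19 t (target 19.18 t)
  BaO: 34.72·0.7784 = 27.03 t (target 27.02 t)
  SiO2: 28.55·0.3270 + 163.8·0.5205 = 94.59 t (target 94.60 t)
Glass-mass bookkeeping: batch Σ − ignition loss = 250.0 t (summing oxide targets gives 250.0 t; with the basis standing at 250.0 t — rounding explains the deltas).
Whole-batch sum: Σ batch = 278.7 t; ignition loss, Σ(batch × LOI) = 28.73 t; the yield ratio, glass ÷ batch: 89.69%.

Revised batch per 250.0 t melt:
  strontianite: 13.76 t
  BaCO3: 34.72 t
  limestone: 22.72 t
  soda ash: 15.17 t
  zircon sand: 28.55 t
  wollastonite: 163.8 t
Total batch = 278.7 t; LOI loss = 28.73 t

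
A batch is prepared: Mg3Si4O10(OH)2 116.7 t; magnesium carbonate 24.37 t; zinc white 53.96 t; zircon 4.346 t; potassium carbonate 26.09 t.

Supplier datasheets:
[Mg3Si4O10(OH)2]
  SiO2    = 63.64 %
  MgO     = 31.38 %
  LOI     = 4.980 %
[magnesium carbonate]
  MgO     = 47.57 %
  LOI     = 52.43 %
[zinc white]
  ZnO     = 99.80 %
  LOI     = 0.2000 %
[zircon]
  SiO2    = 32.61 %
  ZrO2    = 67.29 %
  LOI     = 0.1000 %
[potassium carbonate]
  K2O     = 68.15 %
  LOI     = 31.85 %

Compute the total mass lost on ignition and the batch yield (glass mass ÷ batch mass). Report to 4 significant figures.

All arithmetic carries exact precision at all times. Rounding to four significant figures applies to each mid-chain value as shown. A single rounding produces each reported result. All derived quantities are recomputed from the batch weights on 198.5 t of glass at full float precision (net glass mass, the totals, the yield, LOI, the five compositions), as quoted within the question or the answer.
Ignition loss by material:
  Mg3Si4O10(OH)2: 116.7 × 0.04980 = 5.812 t
  magnesium carbonate: 24.37 × 0.5243 = 12.78 t
  zinc white: 53.96 × 0.002000 = 0.1079 t
  zircon: 4.346 × 0.001000 = 0.004346 t
  potassium carbonate: 26.09 × 0.3185 = 8.310 t
Total LOI = 27.01 t
Glass = batch − LOI = 225.5 − 27.01 = 198.5 t

LOI loss = 27.01 t; glass = 198.5 t; yield = 88.02%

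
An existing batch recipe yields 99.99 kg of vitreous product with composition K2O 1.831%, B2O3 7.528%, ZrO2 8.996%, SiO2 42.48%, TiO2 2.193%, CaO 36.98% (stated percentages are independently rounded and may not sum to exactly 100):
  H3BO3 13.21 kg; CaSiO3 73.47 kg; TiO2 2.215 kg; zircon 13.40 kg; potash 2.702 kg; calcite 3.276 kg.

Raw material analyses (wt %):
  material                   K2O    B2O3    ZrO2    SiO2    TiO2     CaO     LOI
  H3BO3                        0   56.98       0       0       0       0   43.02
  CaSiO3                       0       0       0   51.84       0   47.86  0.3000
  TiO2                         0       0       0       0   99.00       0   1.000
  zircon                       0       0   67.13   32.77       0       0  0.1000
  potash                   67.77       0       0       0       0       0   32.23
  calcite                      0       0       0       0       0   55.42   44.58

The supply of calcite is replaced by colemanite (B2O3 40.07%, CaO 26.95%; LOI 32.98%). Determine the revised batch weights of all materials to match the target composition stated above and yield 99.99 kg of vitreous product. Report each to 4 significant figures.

Revised batch per 99.99 kg vitreous product:
  H3BO3: 8.473 kg
  CaSiO3: 73.47 kg
  TiO2: 2.215 kg
  zircon: 13.40 kg
  potash: 2.702 kg
  colemanite: 6.737 kg
Total batch = 107.0 kg; LOI loss = 6.994 kg

All arithmetic keeps full float precision all the way through. Mid-chain values are printed rounded to four significant digits on the page — every reported value is rounded a single time. All derived quantities are rebuilt at exact precision (the totals, net glass mass, ignition loss, yield, the six compositions) from the batch weights on 99.99 kg of glass as they appear in the question or the answer.
Oxide-by-oxide targets in 99.99 kg vitreous product:
  K2O: 1.831% × 99.99 = 1.831 kg
  B2O3: 7.528% × 99.99 = 7.527 kg
  ZrO2: 8.996% × 99.99 = 8.995 kg
  SiO2: 42.48% × 99.99 = 42.48 kg
  TiO2: 2.193% × 99.99 = 2.193 kg
  CaO: 36.98% × 99.99 = 36.98 kg
A balance pass over the oxides, on the weights just shown, relative to the basis at hand (summed amounts equal target values within answer rounding):
  K2O: 2.702·0.6777 = 1.831 kg (target 1.831 kg)
  B2O3: 8.473·0.5698 + 6.737·0.4007 = 7.527 kg (target 7.527 kg)
  ZrO2: 13.40·0.6713 = 8.995 kg (target 8.995 kg)
  SiO2: 73.47·0.5184 + 13.40·0.3277 = 42.48 kg (target 42.48 kg)
  TiO2: 2.215·0.9900 = 2.193 kg (target 2.193 kg)
  CaO: 73.47·0.4786 + 6.737·0.2695 = 36.98 kg (target 36.98 kg)
Glass-mass bookkeeping: total batch − LOI = 100.0 kg (per-oxide target masses sum to 100.0 kg; versus the stated basis of 99.99 kg — differing by rounding only).
Batch total: Σ batch = 107.0 kg; loss to ignition Σ batch·LOI = 6.994 kg; glass ÷ batch gives a yield of 93.46%.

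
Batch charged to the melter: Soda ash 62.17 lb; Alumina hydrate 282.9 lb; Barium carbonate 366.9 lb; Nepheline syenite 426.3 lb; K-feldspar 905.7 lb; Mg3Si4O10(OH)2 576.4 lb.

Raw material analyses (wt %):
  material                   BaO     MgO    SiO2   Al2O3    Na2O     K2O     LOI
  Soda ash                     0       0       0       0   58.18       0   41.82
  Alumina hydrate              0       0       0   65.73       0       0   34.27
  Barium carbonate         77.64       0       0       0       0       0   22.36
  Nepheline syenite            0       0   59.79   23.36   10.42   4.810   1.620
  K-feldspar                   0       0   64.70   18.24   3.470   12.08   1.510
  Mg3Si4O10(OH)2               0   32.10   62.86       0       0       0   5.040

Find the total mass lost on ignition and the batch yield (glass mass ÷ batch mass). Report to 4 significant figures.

LOI loss = 254.6 lb; glass = 2366 lb; yield = 90.28%

Working values appear, rounded to four significant digits, in the working — all arithmetic maintains full float precision at every stage — each reported result is rounded once only — derived quantities, including the totals, net glass mass, ignition loss, the yield, the six compositions, are re-derived from the batch weights per 2366 lb of glass in full precision as they appear in either problem or answer.
Loss on ignition, line by line:
  Soda ash: 62.17 × 0.4182 = 26.00 lb
  Alumina hydrate: 282.9 × 0.3427 = 96.95 lb
  Barium carbonate: 366.9 × 0.2236 = 82.04 lb
  Nepheline syenite: 426.3 × 0.01620 = 6.906 lb
  K-feldspar: 905.7 × 0.01510 = 13.68 lb
  Mg3Si4O10(OH)2: 576.4 × 0.05040 = 29.05 lb
Total LOI = 254.6 lb
Glass = batch − LOI = 2620 − 254.6 = 2366 lb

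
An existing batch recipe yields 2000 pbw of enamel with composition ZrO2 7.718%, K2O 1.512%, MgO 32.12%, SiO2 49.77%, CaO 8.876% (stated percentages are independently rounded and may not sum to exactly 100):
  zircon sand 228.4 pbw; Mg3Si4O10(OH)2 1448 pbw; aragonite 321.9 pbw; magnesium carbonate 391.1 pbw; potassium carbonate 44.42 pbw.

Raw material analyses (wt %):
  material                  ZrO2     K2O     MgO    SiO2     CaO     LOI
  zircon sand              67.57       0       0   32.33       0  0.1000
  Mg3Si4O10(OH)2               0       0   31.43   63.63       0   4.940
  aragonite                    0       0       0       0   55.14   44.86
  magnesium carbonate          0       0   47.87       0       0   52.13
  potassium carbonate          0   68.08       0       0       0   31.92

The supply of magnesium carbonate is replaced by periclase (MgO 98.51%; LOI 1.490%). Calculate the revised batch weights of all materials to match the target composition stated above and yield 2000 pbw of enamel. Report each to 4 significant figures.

The whole derivation keeps full precision at each step — mid-chain values are printed (rounded to four significant digits) when written out — each reported figure is rounded exactly once; the derived quantities (five oxide percentages, the yield, glass mass, ignition loss, totals) are re-derived at exact precision starting from the weights for 2000 pbw of glass as quoted within question or answer.
Oxide mass targets, per 2000 pbw enamel:
  ZrO2: 7.718% × 2000 = 154.4 pbw
  K2O: 1.512% × 2000 = 30.24 pbw
  MgO: 32.12% × 2000 = 642.4 pbw
  SiO2: 49.77% × 2000 = 995.4 pbw
  CaO: 8.876% × 2000 = 177.5 pbw
Sums-versus-targets review given the weights on record, under the basis named above (each sum matches its target mass given rounding of the digits):
  ZrO2: 228.4·0.6757 = 154.3 pbw (target 154.4 pbw)
  K2O: 44.42·0.6808 = 30.24 pbw (target 30.24 pbw)
  MgO: 1448·0.3143 + 190.0·0.9851 = 642.3 pbw (target 642.4 pbw)
  SiO2: 228.4·0.3233 + 1448·0.6363 = 995.2 pbw (target 995.4 pbw)
  CaO: 321.9·0.5514 = 177.5 pbw (target 177.5 pbw)
Glass-mass sanity pass: total batch − LOI = 2000 pbw (per-oxide target masses sum to 2000 pbw; against the stated basis, 2000 pbw — deltas are rounding alone).
Total batch = Σ batch = 2233 pbw; Σ batch·LOI gives LOI loss = 233.2 pbw; yield = glass ÷ total batch = 89.56%.

Revised batch per 2000 pbw enamel:
  zircon sand: 228.4 pbw
  Mg3Si4O10(OH)2: 1448 pbw
  aragonite: 321.9 pbw
  periclase: 190.0 pbw
  potassium carbonate: 44.42 pbw
Total batch = 2233 pbw; LOI loss = 233.2 pbw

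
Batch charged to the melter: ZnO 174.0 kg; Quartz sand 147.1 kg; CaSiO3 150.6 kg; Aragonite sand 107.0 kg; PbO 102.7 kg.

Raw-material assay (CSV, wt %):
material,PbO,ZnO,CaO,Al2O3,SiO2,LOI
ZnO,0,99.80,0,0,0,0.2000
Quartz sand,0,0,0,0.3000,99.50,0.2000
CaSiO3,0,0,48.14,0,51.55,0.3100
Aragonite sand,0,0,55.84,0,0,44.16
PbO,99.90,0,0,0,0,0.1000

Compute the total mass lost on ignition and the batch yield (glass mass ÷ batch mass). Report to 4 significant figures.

LOI loss = 48.46 kg; glass = 632.9 kg; yield = 92.89%

The working math runs at exact precision through every step; working values appear with 4-significant-digit rounding at each printed step — each reported value is rounded a single time; derived quantities (totals, LOI, glass mass, the five compositions, the yield) are recomputed at full float precision starting from the weights per 632.9 kg of glass, as set out in the problem or the answer.
Ignition loss by material:
  ZnO: 174.0 × 0.002000 = 0.3480 kg
  Quartz sand: 147.1 × 0.002000 = 0.2942 kg
  CaSiO3: 150.6 × 0.003100 = 0.4669 kg
  Aragonite sand: 107.0 × 0.4416 = 47.25 kg
  PbO: 102.7 × 0.001000 = 0.1027 kg
Total LOI = 48.46 kg
Glass = batch − LOI = 681.4 − 48.46 = 632.9 kg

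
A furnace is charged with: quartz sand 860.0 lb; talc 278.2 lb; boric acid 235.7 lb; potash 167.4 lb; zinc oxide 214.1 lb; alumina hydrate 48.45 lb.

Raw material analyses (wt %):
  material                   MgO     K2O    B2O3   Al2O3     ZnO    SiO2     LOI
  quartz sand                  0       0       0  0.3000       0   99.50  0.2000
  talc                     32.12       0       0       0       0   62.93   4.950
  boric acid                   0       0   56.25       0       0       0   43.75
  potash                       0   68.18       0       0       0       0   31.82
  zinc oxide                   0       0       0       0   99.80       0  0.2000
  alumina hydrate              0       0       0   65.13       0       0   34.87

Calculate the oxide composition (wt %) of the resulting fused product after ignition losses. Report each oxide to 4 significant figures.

Glass mass = 1615 lb (batch 1804 − LOI 189.2).
Composition: MgO 5.534%, K2O 7.069%, B2O3 8.211%, Al2O3 2.114%, ZnO 13.23%, SiO2 63.84%

The whole derivation runs at full float precision from first step to last. Intermediates are printed, with 4-significant-figure rounding, when written out; every reported result includes exactly one rounding; all derived quantities are rebuilt at exact precision (net glass mass, six oxide percentages, LOI, totals, the yield) from the weighed amounts on 1615 lb of glass, as given in either problem or answer.
What the batch supplies per oxide:
  MgO: 278.2·0.3212 = 89.36 lb
  K2O: 167.4·0.6818 = 114.1 lb
  B2O3: 235.7·0.5625 = 132.6 lb
  Al2O3: 860.0·0.003000 + 48.45·0.6513 = 34.14 lb
  ZnO: 214.1·0.9980 = 213.7 lb
  SiO2: 860.0·0.9950 + 278.2·0.6293 = 1031 lb
LOI: 860.0·0.002000 + 278.2·0.04950 + 235.7·0.4375 + 167.4·0.3182 + 214.1·0.002000 + 48.45·0.3487 = 189.2 lb
Glass = total batch minus LOI = 1804 − 189.2 = 1615 lb (= Σ oxide masses)
percent by weight: oxide/glass ×100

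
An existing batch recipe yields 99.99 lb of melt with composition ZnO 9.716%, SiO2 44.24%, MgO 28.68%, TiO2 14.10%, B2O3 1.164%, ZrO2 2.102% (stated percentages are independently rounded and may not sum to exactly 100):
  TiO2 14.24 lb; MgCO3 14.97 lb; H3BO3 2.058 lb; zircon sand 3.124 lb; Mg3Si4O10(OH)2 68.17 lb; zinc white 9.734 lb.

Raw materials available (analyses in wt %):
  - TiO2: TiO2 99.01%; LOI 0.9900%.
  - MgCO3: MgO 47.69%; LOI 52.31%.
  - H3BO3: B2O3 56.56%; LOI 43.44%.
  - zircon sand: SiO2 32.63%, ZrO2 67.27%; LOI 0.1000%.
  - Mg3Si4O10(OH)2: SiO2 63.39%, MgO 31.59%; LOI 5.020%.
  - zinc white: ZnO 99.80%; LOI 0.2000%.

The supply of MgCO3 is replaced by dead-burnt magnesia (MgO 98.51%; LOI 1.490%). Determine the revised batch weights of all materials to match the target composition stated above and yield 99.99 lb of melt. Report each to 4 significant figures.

Revised batch per 99.99 lb melt:
  TiO2: 14.24 lb
  dead-burnt magnesia: 7.249 lb
  H3BO3: 2.058 lb
  zircon sand: 3.124 lb
  Mg3Si4O10(OH)2: 68.17 lb
  zinc white: 9.734 lb
Total batch = 104.6 lb; LOI loss = 4.588 lb

All internal work keeps exact precision from first step to last; values along the way are rounded off to 4 significant digits as shown — exactly one rounding lands on each reported result; derived quantities are recomputed from the batch weights at 99.99 lb of glass in full precision (LOI, the yield, totals, glass mass, six oxide percentages) exactly as shown in the problem or answer text.
Oxide-by-oxide targets in 99.99 lb melt:
  ZnO: 9.716% × 99.99 = 9.715 lb
  SiO2: 44.24% × 99.99 = 44.24 lb
  MgO: 28.68% × 99.99 = 28.68 lb
  TiO2: 14.10% × 99.99 = 14.10 lb
  B2O3: 1.164% × 99.99 = 1.164 lb
  ZrO2: 2.102% × 99.99 = 2.102 lb
Balance tally, oxide-wise, given the weights on record, per the basis as stated (sums match the target masses given rounding of the digits):
  ZnO: 9.734·0.9980 = 9.715 lb (target 9.715 lb)
  SiO2: 3.124·0.3263 + 68.17·0.6339 = 44.23 lb (target 44.24 lb)
  MgO: 7.249·0.9851 + 68.17·0.3159 = 28.68 lb (target 28.68 lb)
  TiO2: 14.24·0.9901 = 14.10 lb (target 14.10 lb)
  B2O3: 2.058·0.5656 = 1.164 lb (target 1.164 lb)
  ZrO2: 3.124·0.6727 = 2.102 lb (target 2.102 lb)
Glass mass check: Σ batch − LOI loss = 99.99 lb (summing oxide targets gives 99.99 lb; the stated basis being 99.99 lb — rounding explains the deltas).
Adding the batch up: Σ batch = 104.6 lb; the LOI term Σ batch·LOI equals 4.588 lb; yield = glass ÷ total batch = 95.61%.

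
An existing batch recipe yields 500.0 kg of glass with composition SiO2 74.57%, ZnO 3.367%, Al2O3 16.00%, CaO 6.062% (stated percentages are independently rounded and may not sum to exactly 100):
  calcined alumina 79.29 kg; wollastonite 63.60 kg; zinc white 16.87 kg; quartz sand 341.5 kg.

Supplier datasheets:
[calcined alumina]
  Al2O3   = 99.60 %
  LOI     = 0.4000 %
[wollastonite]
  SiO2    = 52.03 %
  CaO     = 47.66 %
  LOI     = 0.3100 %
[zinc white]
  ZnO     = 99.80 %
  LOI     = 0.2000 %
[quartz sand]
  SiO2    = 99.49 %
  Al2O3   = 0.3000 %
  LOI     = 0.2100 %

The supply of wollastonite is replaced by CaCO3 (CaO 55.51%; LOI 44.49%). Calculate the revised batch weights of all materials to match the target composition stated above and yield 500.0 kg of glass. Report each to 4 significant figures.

The intermediate values are shown rounded to 4 significant figures across the worked steps — every computation keeps exact precision in all steps. Exactly one rounding goes into every reported number. Derived quantities (the totals, net glass mass, four oxide percentages, the yield, ignition loss) are recomputed from the batch weights on 500.0 kg of glass at full float precision as set out in problem or answer.
Per-oxide target masses for 500.0 kg glass:
  SiO2: 74.57% × 500.0 = 372.8 kg
  ZnO: 3.367% × 500.0 = 16.84 kg
  Al2O3: 16.00% × 500.0 = 80.00 kg
  CaO: 6.062% × 500.0 = 30.31 kg
A balance pass over the oxides, from the weights as reported, for the quoted basis mass (oxide sums agree with the targets given rounding of the digits):
  SiO2: 374.8·0.9949 = 372.9 kg (target 372.8 kg)
  ZnO: 16.87·0.9980 = 16.84 kg (target 16.84 kg)
  Al2O3: 79.19·0.9960 + 374.8·0.003000 = 80.00 kg (target 80.00 kg)
  CaO: 54.60·0.5551 = 30.31 kg (target 30.31 kg)
Glass-mass sanity pass: batch total minus LOI = 500.0 kg (per-oxide target masses sum to 500.0 kg; the stated basis being 500.0 kg — deltas are rounding alone).
Batch grand total — Σ batch = 525.5 kg; LOI loss = Σ batch·LOI = 25.43 kg; yield, glass over the total, = 95.16%.

Revised batch per 500.0 kg glass:
  calcined alumina: 79.19 kg
  CaCO3: 54.60 kg
  zinc white: 16.87 kg
  quartz sand: 374.8 kg
Total batch = 525.5 kg; LOI loss = 25.43 kg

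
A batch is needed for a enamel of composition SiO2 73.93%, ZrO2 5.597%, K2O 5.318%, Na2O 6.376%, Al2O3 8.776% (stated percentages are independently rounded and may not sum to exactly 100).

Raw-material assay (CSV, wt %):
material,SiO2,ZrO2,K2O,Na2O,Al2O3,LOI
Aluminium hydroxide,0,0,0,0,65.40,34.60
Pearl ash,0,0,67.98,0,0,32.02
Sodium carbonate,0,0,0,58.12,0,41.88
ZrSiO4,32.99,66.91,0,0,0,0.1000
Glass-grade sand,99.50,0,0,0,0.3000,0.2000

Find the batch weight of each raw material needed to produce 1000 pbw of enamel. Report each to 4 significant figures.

Batch per 1000 pbw enamel:
  Aluminium hydroxide: 130.9 pbw
  Pearl ash: 78.23 pbw
  Sodium carbonate: 109.7 pbw
  ZrSiO4: 83.65 pbw
  Glass-grade sand: 715.3 pbw
Total batch = 1118 pbw; LOI loss = 117.8 pbw; yield = 89.46%

Exact precision is carried at all times; mid-chain values are displayed rounded off to 4 significant digits on the page; every reported result receives exactly one rounding. Derived quantities (net glass mass, yield, five oxide percentages, totals, ignition loss) are rebuilt from the batch weights for 1000 pbw of glass in full precision, as written in the question or the answer.
Target masses of each oxide per 1000 pbw enamel:
  SiO2: 73.93% × 1000 = 739.3 pbw
  ZrO2: 5.597% × 1000 = 55.97 pbw
  K2O: 5.318% × 1000 = 53.18 pbw
  Na2O: 6.376% × 1000 = 63.76 pbw
  Al2O3: 8.776% × 1000 = 87.76 pbw
A balance pass over the oxides, on the weights just shown, per the basis as stated (sums match the target masses modulo rounding of the values):
  SiO2: 83.65·0.3299 + 715.3·0.9950 = 739.3 pbw (target 739.3 pbw)
  ZrO2: 83.65·0.6691 = 55.97 pbw (target 55.97 pbw)
  K2O: 78.23·0.6798 = 53.18 pbw (target 53.18 pbw)
  Na2O: 109.7·0.5812 = 63.76 pbw (target 63.76 pbw)
  Al2O3: 130.9·0.6540 + 715.3·0.003000 = 87.75 pbw (target 87.76 pbw)
Glass-mass closure: total charge less LOI = 1000 pbw (per-oxide target masses sum to 1000 pbw; stated basis 1000 pbw — rounding explains the deltas).
Whole-batch sum: Σ batch = 1118 pbw; LOI loss = Σ batch·LOI = 117.8 pbw; the yield ratio, glass ÷ batch: 89.46%.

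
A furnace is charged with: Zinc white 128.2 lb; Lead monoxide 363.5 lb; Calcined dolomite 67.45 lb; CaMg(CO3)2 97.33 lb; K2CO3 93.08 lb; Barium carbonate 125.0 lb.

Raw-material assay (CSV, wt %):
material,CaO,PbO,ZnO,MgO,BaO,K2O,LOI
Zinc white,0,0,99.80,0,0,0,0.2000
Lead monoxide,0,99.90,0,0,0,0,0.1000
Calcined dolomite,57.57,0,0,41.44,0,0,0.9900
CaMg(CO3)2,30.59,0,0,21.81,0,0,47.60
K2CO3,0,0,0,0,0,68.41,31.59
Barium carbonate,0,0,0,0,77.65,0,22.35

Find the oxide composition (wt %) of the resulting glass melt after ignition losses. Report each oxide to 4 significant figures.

Glass mass = 769.6 lb (batch 874.6 − LOI 105.0).
Composition: CaO 8.914%, PbO 47.18%, ZnO 16.62%, MgO 6.390%, BaO 12.61%, K2O 8.274%

Working values are printed (rounded to four significant digits) across the worked steps. All arithmetic maintains exact precision through the solve. Each reported number is rounded only once. The derived quantities (glass mass, the totals, the yield, LOI, the six compositions) are carried at exact precision from the batch weights on 769.6 lb of glass, as given in question or answer.
What the batch supplies per oxide:
  CaO: 67.45·0.5757 + 97.33·0.3059 = 68.60 lb
  PbO: 363.5·0.9990 = 363.1 lb
  ZnO: 128.2·0.9980 = 127.9 lb
  MgO: 67.45·0.4144 + 97.33·0.2181 = 49.18 lb
  BaO: 125.0·0.7765 = 97.06 lb
  K2O: 93.08·0.6841 = 63.68 lb
LOI: 128.2·0.002000 + 363.5·0.001000 + 67.45·0.009900 + 97.33·0.4760 + 93.08·0.3159 + 125.0·0.2235 = 105.0 lb
Glass mass = batch − LOI = 874.6 − 105.0 = 769.6 lb (= Σ oxide masses)
each oxide over glass, ×100, is wt %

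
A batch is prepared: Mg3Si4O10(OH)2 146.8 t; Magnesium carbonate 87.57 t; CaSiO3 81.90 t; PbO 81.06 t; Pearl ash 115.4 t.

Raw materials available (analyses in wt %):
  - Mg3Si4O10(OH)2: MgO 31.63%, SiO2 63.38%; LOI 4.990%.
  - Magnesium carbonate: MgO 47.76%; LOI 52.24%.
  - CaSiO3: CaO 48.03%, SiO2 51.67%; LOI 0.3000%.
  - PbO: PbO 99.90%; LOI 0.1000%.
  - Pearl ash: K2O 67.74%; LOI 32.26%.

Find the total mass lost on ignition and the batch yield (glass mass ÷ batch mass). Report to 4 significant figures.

LOI loss = 90.63 t; glass = 422.1 t; yield = 82.32%

In-progress results are shown, rounded to 4 significant digits, in the working; the working math keeps exact precision at each step; every reported value undergoes a single rounding; the derived quantities, which include ignition loss, the five compositions, yield, the totals, net glass mass, are recomputed in full precision, as quoted within question or answer, from the weighed amounts on 422.1 t of glass.
Ignition loss by material:
  Mg3Si4O10(OH)2: 146.8 × 0.04990 = 7.325 t
  Magnesium carbonate: 87.57 × 0.5224 = 45.75 t
  CaSiO3: 81.90 × 0.003000 = 0.2457 t
  PbO: 81.06 × 0.001000 = 0.08106 t
  Pearl ash: 115.4 × 0.3226 = 37.23 t
Total LOI = 90.63 t
Glass = batch − LOI = 512.7 − 90.63 = 422.1 t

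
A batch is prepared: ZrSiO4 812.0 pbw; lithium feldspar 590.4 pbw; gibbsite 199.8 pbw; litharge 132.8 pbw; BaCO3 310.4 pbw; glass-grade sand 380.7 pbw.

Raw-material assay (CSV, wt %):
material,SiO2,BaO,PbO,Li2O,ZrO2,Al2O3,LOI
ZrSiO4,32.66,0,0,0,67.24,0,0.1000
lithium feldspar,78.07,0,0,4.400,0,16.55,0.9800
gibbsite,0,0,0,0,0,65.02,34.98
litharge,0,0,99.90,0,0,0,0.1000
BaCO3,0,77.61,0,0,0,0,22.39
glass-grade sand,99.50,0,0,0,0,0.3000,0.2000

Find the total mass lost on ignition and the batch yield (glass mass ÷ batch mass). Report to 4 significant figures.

Intermediates are printed (rounded to 4 significant figures) alongside each step. The whole derivation maintains full float precision at all times — each reported value is rounded only once; all derived quantities, including yield, six oxide percentages, ignition loss, net glass mass, the totals, are rebuilt from the weighed amounts on 2279 pbw of glass at exact precision, as written in the problem or answer text.
LOI of each material in turn:
  ZrSiO4: 812.0 × 0.001000 = 0.8120 pbw
  lithium feldspar: 590.4 × 0.009800 = 5.786 pbw
  gibbsite: 199.8 × 0.3498 = 69.89 pbw
  litharge: 132.8 × 0.001000 = 0.1328 pbw
  BaCO3: 310.4 × 0.2239 = 69.50 pbw
  glass-grade sand: 380.7 × 0.002000 = 0.7614 pbw
Total LOI = 146.9 pbw
Glass = batch − LOI = 2426 − 146.9 = 2279 pbw

LOI loss = 146.9 pbw; glass = 2279 pbw; yield = 93.95%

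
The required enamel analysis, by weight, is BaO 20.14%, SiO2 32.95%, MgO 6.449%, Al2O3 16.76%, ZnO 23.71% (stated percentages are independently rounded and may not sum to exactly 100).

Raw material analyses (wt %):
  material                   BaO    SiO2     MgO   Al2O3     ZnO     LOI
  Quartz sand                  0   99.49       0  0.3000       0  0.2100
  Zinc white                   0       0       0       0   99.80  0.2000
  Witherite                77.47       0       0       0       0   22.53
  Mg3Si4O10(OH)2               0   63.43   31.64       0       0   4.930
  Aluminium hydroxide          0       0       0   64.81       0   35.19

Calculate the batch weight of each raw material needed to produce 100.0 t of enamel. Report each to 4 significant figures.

All arithmetic keeps exact precision in all steps — intermediates are shown (rounded to four significant figures) within the worked lines; each reported value takes exactly one rounding. All derived quantities, including net glass mass, yield, ignition loss, totals, the five compositions, are computed from the batch weights for 100.0 t of glass at full precision, precisely as stated by either problem or answer.
Target oxide masses per 100.0 t enamel:
  BaO: 20.14% × 100.0 = 20.14 t
  SiO2: 32.95% × 100.0 = 32.95 t
  MgO: 6.449% × 100.0 = 6.449 t
  Al2O3: 16.76% × 100.0 = 16.76 t
  ZnO: 23.71% × 100.0 = 23.71 t
Checking each oxide sum using the reported weights, per the basis as stated (every target is met by its sum once rounding is allowed for):
  BaO: 26.00·0.7747 = 20.14 t (target 20.14 t)
  SiO2: 20.12·0.9949 + 20.38·0.6343 = 32.94 t (target 32.95 t)
  MgO: 20.38·0.3164 = 6.448 t (target 6.449 t)
  Al2O3: 20.12·0.003000 + 25.77·0.6481 = 16.76 t (target 16.76 t)
  ZnO: 23.76·0.9980 = 23.71 t (target 23.71 t)
Consistency of the glass mass: batch total minus LOI = 100.0 t (summing oxide targets gives 100.0 t; versus the stated basis of 100.0 t — any gap is answer rounding).
Summing the batch: Σ batch = 116.0 t; loss to ignition Σ batch·LOI = 16.02 t; yield: glass divided by total = 86.19%.

Batch per 100.0 t enamel:
  Quartz sand: 20.12 t
  Zinc white: 23.76 t
  Witherite: 26.00 t
  Mg3Si4O10(OH)2: 20.38 t
  Aluminium hydroxide: 25.77 t
Total batch = 116.0 t; LOI loss = 16.02 t; yield = 86.19%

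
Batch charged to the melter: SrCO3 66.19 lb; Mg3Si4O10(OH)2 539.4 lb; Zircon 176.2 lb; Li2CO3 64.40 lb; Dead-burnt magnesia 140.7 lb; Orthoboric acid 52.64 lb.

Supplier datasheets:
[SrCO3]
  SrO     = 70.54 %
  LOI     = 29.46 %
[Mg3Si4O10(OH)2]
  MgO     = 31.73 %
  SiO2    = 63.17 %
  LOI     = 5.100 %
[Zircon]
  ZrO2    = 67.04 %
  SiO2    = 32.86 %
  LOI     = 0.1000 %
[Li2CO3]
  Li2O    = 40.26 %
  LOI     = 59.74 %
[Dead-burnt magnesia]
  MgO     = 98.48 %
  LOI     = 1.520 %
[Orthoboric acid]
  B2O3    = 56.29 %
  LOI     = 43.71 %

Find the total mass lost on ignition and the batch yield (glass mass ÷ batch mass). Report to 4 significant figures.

LOI loss = 110.8 lb; glass = 928.7 lb; yield = 89.34%

The whole derivation runs at full float precision from start to finish. Mid-chain values are printed rounded to four significant figures in the working. Each reported result is rounded only once; derived quantities are rebuilt in full precision (glass mass, yield, LOI, the totals, the six compositions) starting from the weights per 928.7 lb of glass as set out in question or answer.
Per-material ignition loss:
  SrCO3: 66.19 × 0.2946 = 19.50 lb
  Mg3Si4O10(OH)2: 539.4 × 0.05100 = 27.51 lb
  Zircon: 176.2 × 0.001000 = 0.1762 lb
  Li2CO3: 64.40 × 0.5974 = 38.47 lb
  Dead-burnt magnesia: 140.7 × 0.01520 = 2.139 lb
  Orthoboric acid: 52.64 × 0.4371 = 23.01 lb
Total LOI = 110.8 lb
Glass = batch − LOI = 1040 − 110.8 = 928.7 lb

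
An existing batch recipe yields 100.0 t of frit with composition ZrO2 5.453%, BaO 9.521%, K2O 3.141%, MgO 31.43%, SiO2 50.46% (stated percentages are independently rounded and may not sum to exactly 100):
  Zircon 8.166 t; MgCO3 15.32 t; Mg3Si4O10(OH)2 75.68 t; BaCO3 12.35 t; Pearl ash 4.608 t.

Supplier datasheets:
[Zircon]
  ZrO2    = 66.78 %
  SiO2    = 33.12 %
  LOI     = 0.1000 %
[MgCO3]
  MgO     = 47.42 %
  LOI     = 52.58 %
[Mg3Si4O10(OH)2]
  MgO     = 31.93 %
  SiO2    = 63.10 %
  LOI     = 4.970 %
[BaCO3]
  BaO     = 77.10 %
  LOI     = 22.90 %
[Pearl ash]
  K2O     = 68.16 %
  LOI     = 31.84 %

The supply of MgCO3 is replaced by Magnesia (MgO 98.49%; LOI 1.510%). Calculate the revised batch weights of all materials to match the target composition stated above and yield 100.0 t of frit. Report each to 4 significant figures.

All arithmetic maintains full float precision from start to finish; in-progress results appear, rounded to 4 significant figures, in the working; each reported figure is rounded once only. Derived quantities (LOI, the yield, the totals, glass mass, the five compositions) are recomputed from the weighed amounts at 100.0 t of glass at full float precision, exactly as shown in either problem or answer.
The oxide mass targets at 100.0 t frit:
  ZrO2: 5.453% × 100.0 = 5.453 t
  BaO: 9.521% × 100.0 = 9.521 t
  K2O: 3.141% × 100.0 = 3.141 t
  MgO: 31.43% × 100.0 = 31.43 t
  SiO2: 50.46% × 100.0 = 50.46 t
Balance tally, oxide-wise, using the reported weights, against the basis in use (oxide sums agree with the targets up to rounding of the answer):
  ZrO2: 8.166·0.6678 = 5.453 t (target 5.453 t)
  BaO: 12.35·0.7710 = 9.522 t (target 9.521 t)
  K2O: 4.608·0.6816 = 3.141 t (target 3.141 t)
  MgO: 7.376·0.9849 + 75.68·0.3193 = 31.43 t (target 31.43 t)
  SiO2: 8.166·0.3312 + 75.68·0.6310 = 50.46 t (target 50.46 t)
The glass-mass cross-check: total batch − LOI = 100.0 t (the targets, summed, come to 100.0 t; the stated basis being 100.0 t — deltas are rounding alone).
Total batch = Σ batch = 108.2 t; loss to ignition Σ batch·LOI = 8.176 t; yield = glass ÷ total batch = 92.44%.

Revised batch per 100.0 t frit:
  Zircon: 8.166 t
  Magnesia: 7.376 t
  Mg3Si4O10(OH)2: 75.68 t
  BaCO3: 12.35 t
  Pearl ash: 4.608 t
Total batch = 108.2 t; LOI loss = 8.176 t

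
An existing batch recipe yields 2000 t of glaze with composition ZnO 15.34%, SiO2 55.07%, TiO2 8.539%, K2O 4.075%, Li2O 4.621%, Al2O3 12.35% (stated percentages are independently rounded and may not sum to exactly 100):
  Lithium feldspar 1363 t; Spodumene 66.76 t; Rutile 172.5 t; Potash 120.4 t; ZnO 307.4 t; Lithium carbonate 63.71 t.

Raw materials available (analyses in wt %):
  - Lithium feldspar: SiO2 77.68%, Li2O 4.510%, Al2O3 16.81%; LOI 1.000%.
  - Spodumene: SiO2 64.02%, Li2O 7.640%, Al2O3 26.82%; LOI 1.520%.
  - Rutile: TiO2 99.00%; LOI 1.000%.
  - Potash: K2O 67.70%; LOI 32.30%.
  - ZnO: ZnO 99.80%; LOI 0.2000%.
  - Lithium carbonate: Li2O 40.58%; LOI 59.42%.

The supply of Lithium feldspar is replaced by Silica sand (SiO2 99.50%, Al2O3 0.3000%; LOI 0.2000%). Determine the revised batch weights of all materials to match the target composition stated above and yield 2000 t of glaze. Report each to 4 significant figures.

Revised batch per 2000 t glaze:
  Silica sand: 518.1 t
  Spodumene: 915.2 t
  Rutile: 172.5 t
  Potash: 120.4 t
  ZnO: 307.4 t
  Lithium carbonate: 55.45 t
Total batch = 2089 t; LOI loss = 89.12 t

Mid-chain values appear rounded to four significant figures between the steps. All internal work holds exact precision all the way through. Each reported number sees exactly one rounding. The derived quantities, which include ignition loss, totals, yield, six oxide percentages, glass mass, are carried in exact precision, as given in question or answer, starting from the weights for 2000 t of glass.
Target oxide masses per 2000 t glaze:
  ZnO: 15.34% × 2000 = 306.8 t
  SiO2: 55.07% × 2000 = 1101 t
  TiO2: 8.539% × 2000 = 170.8 t
  K2O: 4.075% × 2000 = 81.50 t
  Li2O: 4.621% × 2000 = 92.42 t
  Al2O3: 12.35% × 2000 = 247.0 t
Oxide-by-oxide audit per the reported batch figures, versus the basis set out (oxide sums agree with the targets net of answer rounding effects):
  ZnO: 307.4·0.9980 = 306.8 t (target 306.8 t)
  SiO2: 518.1·0.9950 + 915.2·0.6402 = 1101 t (target 1101 t)
  TiO2: 172.5·0.9900 = 170.8 t (target 170.8 t)
  K2O: 120.4·0.6770 = 81.51 t (target 81.50 t)
  Li2O: 915.2·0.07640 + 55.45·0.4058 = 92.42 t (target 92.42 t)
  Al2O3: 518.1·0.003000 + 915.2·0.2682 = 247.0 t (target 247.0 t)
Consistency of the glass mass: whole batch net of LOI = 2000 t (the targets, summed, come to 2000 t; basis as stated: 2000 t — differing by rounding only).
Batch total: Σ batch = 2089 t; Σ batch·LOI gives LOI loss = 89.12 t; as yield: glass ÷ batch → 95.73%.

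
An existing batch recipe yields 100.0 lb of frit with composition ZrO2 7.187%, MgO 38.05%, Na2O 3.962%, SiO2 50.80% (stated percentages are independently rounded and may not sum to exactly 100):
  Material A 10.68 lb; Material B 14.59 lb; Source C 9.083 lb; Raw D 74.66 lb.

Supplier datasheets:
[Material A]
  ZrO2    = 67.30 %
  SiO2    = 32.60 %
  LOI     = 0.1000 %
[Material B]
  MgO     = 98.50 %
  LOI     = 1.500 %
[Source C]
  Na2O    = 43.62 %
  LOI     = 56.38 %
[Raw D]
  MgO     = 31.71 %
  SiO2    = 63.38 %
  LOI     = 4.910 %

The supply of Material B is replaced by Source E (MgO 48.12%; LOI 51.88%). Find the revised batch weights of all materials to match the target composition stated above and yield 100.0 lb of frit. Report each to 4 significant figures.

Revised batch per 100.0 lb frit:
  Material A: 10.68 lb
  Source E: 29.87 lb
  Source C: 9.083 lb
  Raw D: 74.66 lb
Total batch = 124.3 lb; LOI loss = 24.29 lb

The whole derivation maintains full precision at every stage — mid-chain values are shown (rounded to four significant figures) at each printed step — every reported result undergoes a single rounding. The derived quantities are re-derived in full precision (the four compositions, ignition loss, totals, glass mass, the yield) from the weighed amounts on 100.0 lb of glass as quoted within problem or answer.
Oxide mass targets, per 100.0 lb frit:
  ZrO2: 7.187% × 100.0 = 7.187 lb
  MgO: 38.05% × 100.0 = 38.05 lb
  Na2O: 3.962% × 100.0 = 3.962 lb
  SiO2: 50.80% × 100.0 = 50.80 lb
Sums-versus-targets review on the weights just shown, for the quoted basis mass (summed amounts equal target values net of answer rounding effects):
  ZrO2: 10.68·0.6730 = 7.188 lb (target 7.187 lb)
  MgO: 29.87·0.4812 + 74.66·0.3171 = 38.05 lb (target 38.05 lb)
  Na2O: 9.083·0.4362 = 3.962 lb (target 3.962 lb)
  SiO2: 10.68·0.3260 + 74.66·0.6338 = 50.80 lb (target 50.80 lb)
The glass-mass cross-check: total charge less LOI = 100.0 lb (per-oxide target masses sum to 100.0 lb; the stated basis being 100.0 lb — rounding explains the deltas).
Summing the batch: Σ batch = 124.3 lb; loss to ignition Σ batch·LOI = 24.29 lb; yield: glass divided by total = 80.45%.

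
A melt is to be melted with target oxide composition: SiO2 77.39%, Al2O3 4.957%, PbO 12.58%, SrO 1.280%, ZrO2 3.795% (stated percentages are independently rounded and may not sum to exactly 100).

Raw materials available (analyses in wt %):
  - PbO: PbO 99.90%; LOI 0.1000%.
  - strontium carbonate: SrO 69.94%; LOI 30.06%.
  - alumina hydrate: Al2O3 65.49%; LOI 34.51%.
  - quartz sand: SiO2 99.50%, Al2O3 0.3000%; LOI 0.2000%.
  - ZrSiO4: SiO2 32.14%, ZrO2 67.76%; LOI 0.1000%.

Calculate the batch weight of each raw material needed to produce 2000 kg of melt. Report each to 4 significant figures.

Mid-chain values are shown rounded to four significant figures in the printout; every computation carries exact precision all the way through; each reported result is rounded once only. Derived quantities are rebuilt in exact precision (ignition loss, the totals, yield, glass mass, the five compositions) using the weight values for 2000 kg of glass, as written in either problem or answer.
Target oxide masses per 2000 kg melt:
  SiO2: 77.39% × 2000 = 1548 kg
  Al2O3: 4.957% × 2000 = 99.14 kg
  PbO: 12.58% × 2000 = 251.6 kg
  SrO: 1.280% × 2000 = 25.60 kg
  ZrO2: 3.795% × 2000 = 75.90 kg
Per-oxide balance check with the batch weights as given, under the basis named above (summed amounts equal target values net of answer rounding effects):
  SiO2: 1519·0.9950 + 112.0·0.3214 = 1547 kg (target 1548 kg)
  Al2O3: 144.4·0.6549 + 1519·0.003000 = 99.12 kg (target 99.14 kg)
  PbO: 251.9·0.9990 = 251.6 kg (target 251.6 kg)
  SrO: 36.60·0.6994 = 25.60 kg (target 25.60 kg)
  ZrO2: 112.0·0.6776 = 75.89 kg (target 75.90 kg)
Consistency of the glass mass: batch Σ − ignition loss = 2000 kg (per-oxide target masses sum to 2000 kg; with the basis standing at 2000 kg — deltas are rounding alone).
Adding the batch up: Σ batch = 2064 kg; LOI removed, Σ of batch·LOI: 64.24 kg; yield, glass over the total, = 96.89%.

Batch per 2000 kg melt:
  PbO: 251.9 kg
  strontium carbonate: 36.60 kg
  alumina hydrate: 144.4 kg
  quartz sand: 1519 kg
  ZrSiO4: 112.0 kg
Total batch = 2064 kg; LOI loss = 64.24 kg; yield = 96.89%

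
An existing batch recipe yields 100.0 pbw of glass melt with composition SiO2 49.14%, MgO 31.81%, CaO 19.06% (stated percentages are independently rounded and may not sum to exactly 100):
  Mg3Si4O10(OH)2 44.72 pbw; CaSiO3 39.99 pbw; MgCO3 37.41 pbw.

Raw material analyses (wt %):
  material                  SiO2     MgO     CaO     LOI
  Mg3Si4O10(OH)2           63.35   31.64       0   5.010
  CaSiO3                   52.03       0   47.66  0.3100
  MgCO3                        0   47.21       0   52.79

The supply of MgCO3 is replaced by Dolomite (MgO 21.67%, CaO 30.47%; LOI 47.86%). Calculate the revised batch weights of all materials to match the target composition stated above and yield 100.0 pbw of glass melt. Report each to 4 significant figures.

All internal work carries full precision through the solve. Intermediates appear rounded to four significant digits at each printed step. Each reported value is rounded a single time; derived quantities are computed starting from the weights for 100.0 pbw of glass at full precision (LOI, the three compositions, totals, the yield, glass mass) exactly as printed in question or answer.
Target oxide masses per 100.0 pbw glass melt:
  SiO2: 49.14% × 100.0 = 49.14 pbw
  MgO: 31.81% × 100.0 = 31.81 pbw
  CaO: 19.06% × 100.0 = 19.06 pbw
Balance tally, oxide-wise, applying the batch weights above, per the basis as stated (oxide sums agree with the targets inside rounding margins):
  SiO2: 68.94·0.6335 + 10.50·0.5203 = 49.14 pbw (target 49.14 pbw)
  MgO: 68.94·0.3164 + 46.13·0.2167 = 31.81 pbw (target 31.81 pbw)
  CaO: 10.50·0.4766 + 46.13·0.3047 = 19.06 pbw (target 19.06 pbw)
Glass-mass sanity pass: batch Σ − ignition loss = 100.0 pbw (the targets, summed, come to 100.0 pbw; the stated basis being 100.0 pbw — differing by rounding only).
Adding the batch up: Σ batch = 125.6 pbw; LOI loss = Σ batch·LOI = 25.56 pbw; glass ÷ batch gives a yield of 79.64%.

Revised batch per 100.0 pbw glass melt:
  Mg3Si4O10(OH)2: 68.94 pbw
  CaSiO3: 10.50 pbw
  Dolomite: 46.13 pbw
Total batch = 125.6 pbw; LOI loss = 25.56 pbw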